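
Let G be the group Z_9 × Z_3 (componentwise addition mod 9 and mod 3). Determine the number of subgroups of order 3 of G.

4

|G| = 27 and 3 | 27, so subgroups of order 3 are possible by Lagrange.
The subgroups of order 3 are: {(0,0), (0,1), (0,2)}; {(0,0), (3,0), (6,0)}; {(0,0), (3,1), (6,2)}; {(0,0), (3,2), (6,1)}.
So G has 4 subgroups of order 3.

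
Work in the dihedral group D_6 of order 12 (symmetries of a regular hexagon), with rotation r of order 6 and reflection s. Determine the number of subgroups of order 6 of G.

|G| = 12 and 6 | 12, so subgroups of order 6 are possible by Lagrange.
The subgroups of order 6 are: {e, r, r^2, r^3, r^4, r^5}; {e, r^2, r^4, s, r^2s, r^4s}; {e, r^2, r^4, rs, r^3s, r^5s}.
So G has 3 subgroups of order 6.

3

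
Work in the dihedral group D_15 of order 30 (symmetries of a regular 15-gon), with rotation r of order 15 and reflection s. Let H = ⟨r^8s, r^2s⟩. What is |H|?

10

|⟨r^8s⟩| = 2 and |⟨r^2s⟩| = 2, so |H| is a multiple of lcm(2, 2) = 2 and divides |G| = 30.
Closing under the operation: H = {e, r^3, r^6, r^9, r^12, r^2s, r^5s, r^8s, r^11s, r^14s}, so |H| = 10.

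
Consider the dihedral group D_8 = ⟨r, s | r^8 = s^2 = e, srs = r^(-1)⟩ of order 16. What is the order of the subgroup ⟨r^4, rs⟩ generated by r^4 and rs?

4

|⟨r^4⟩| = 2 and |⟨rs⟩| = 2, so |H| is a multiple of lcm(2, 2) = 2 and divides |G| = 16.
Closing under the operation: H = {e, r^4, rs, r^5s}, so |H| = 4.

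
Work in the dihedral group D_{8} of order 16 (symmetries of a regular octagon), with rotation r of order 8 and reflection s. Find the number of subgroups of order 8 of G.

3

|G| = 16 and 8 | 16, so subgroups of order 8 are possible by Lagrange.
The subgroups of order 8 are: {e, r, r^2, r^3, r^4, r^5, r^6, r^7}; {e, r^2, r^4, r^6, s, r^2s, r^4s, r^6s}; {e, r^2, r^4, r^6, rs, r^3s, r^5s, r^7s}.
So G has 3 subgroups of order 8.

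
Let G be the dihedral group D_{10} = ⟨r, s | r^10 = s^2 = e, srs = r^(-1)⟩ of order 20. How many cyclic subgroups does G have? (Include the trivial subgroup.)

14

A cyclic subgroup of order d is generated by each of its φ(d) elements of order d, so the cyclic subgroups of order d number (#elements of order d)/φ(d).
Cyclic subgroups by order — order 1: 1; order 2: 11; order 5: 1; order 10: 1.
Total: 14.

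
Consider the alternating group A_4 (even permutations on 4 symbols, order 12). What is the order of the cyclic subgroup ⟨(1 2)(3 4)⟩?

2

Computing powers of (1 2)(3 4): the smallest k with ((1 2)(3 4))^k = e is k = 2.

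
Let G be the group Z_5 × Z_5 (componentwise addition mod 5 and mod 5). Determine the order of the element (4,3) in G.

5

The order of (4,3) in Z_5 × Z_5 is lcm(ord(4) in Z_5, ord(3) in Z_5).
ord(4) = 5 and ord(3) = 5, so |⟨(4,3)⟩| = lcm(5, 5) = 5.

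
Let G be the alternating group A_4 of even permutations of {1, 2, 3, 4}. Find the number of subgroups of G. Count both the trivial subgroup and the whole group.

|G| = 12, so by Lagrange every subgroup order divides 12. Divisors: 1, 2, 3, 4, 6, 12.
Subgroups by order — order 1: 1; order 2: 3; order 3: 4; order 4: 1; order 6: 0; order 12: 1.
Total: 1 + 3 + 4 + 1 + 0 + 1 = 10.

10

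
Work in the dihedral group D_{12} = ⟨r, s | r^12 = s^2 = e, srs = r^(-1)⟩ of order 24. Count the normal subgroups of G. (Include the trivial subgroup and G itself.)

G has 34 subgroups. Checking conjugation-invariance by order — order 1: 1/1 normal; order 2: 1/13 normal; order 3: 1/1 normal; order 4: 1/7 normal; order 6: 1/5 normal; order 8: 0/3 normal; order 12: 3/3 normal; order 24: 1/1 normal.
Total normal subgroups: 9.

9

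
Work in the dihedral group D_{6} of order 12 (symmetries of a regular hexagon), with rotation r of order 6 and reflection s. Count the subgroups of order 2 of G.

|G| = 12 and 2 | 12, so subgroups of order 2 are possible by Lagrange.
The subgroups of order 2 are: {e, r^2s}; {e, r^3}; {e, r^3s}; {e, r^4s}; … (7 in all).
So G has 7 subgroups of order 2.

7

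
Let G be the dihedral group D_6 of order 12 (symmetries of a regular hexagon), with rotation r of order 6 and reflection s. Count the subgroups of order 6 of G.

3

|G| = 12 and 6 | 12, so subgroups of order 6 are possible by Lagrange.
The subgroups of order 6 are: {e, r, r^2, r^3, r^4, r^5}; {e, r^2, r^4, s, r^2s, r^4s}; {e, r^2, r^4, rs, r^3s, r^5s}.
So G has 3 subgroups of order 6.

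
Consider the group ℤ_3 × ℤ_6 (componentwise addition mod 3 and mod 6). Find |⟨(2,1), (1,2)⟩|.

|⟨(2,1)⟩| = 6 and |⟨(1,2)⟩| = 3, so |H| is a multiple of lcm(6, 3) = 6 and divides |G| = 18.
Closing under the operation: H = {(0,0), (0,3), (1,2), (1,5), (2,1), (2,4)}, so |H| = 6.

6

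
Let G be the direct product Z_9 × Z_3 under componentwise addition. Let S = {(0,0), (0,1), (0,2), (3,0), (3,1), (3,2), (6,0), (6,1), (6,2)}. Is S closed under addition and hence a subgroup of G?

Yes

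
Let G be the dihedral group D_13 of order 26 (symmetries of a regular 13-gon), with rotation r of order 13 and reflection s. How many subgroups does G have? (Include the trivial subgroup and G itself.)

16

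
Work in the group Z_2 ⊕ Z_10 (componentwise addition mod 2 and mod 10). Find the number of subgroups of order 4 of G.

1

|G| = 20 and 4 | 20, so subgroups of order 4 are possible by Lagrange.
The subgroups of order 4 are: {(0,0), (0,5), (1,0), (1,5)}.
So G has 1 subgroup of order 4.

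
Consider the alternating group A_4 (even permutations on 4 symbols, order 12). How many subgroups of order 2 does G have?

|G| = 12 and 2 | 12, so subgroups of order 2 are possible by Lagrange.
The subgroups of order 2 are: {e, (1 2)(3 4)}; {e, (1 3)(2 4)}; {e, (1 4)(2 3)}.
So G has 3 subgroups of order 2.

3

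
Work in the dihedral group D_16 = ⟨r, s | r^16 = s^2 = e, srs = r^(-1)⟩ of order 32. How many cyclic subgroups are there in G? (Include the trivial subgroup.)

21

Group the elements of G by the cyclic subgroup they generate; each cyclic subgroup of order d accounts for φ(d) elements.
Cyclic subgroups by order — order 1: 1; order 2: 17; order 4: 1; order 8: 1; order 16: 1.
Total: 21.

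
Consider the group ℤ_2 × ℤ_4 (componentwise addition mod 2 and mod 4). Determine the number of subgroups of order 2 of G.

3

|G| = 8 and 2 | 8, so subgroups of order 2 are possible by Lagrange.
The subgroups of order 2 are: {(0,0), (0,2)}; {(0,0), (1,0)}; {(0,0), (1,2)}.
So G has 3 subgroups of order 2.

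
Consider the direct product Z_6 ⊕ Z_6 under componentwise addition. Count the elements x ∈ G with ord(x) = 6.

An element (a,b) has order lcm(ord(a), ord(b)); count pairs with lcm equal to 6.
Enumerating gives 24 such elements.

24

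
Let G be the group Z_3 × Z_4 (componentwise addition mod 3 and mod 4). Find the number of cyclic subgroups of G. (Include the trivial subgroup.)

A cyclic subgroup of order d is generated by each of its φ(d) elements of order d, so the cyclic subgroups of order d number (#elements of order d)/φ(d).
Cyclic subgroups by order — order 1: 1; order 2: 1; order 3: 1; order 4: 1; order 6: 1; order 12: 1.
Total: 6.

6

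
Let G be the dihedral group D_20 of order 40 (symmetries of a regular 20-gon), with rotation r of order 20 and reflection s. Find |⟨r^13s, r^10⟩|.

|⟨r^13s⟩| = 2 and |⟨r^10⟩| = 2, so |H| is a multiple of lcm(2, 2) = 2 and divides |G| = 40.
Closing under the operation: H = {e, r^10, r^3s, r^13s}, so |H| = 4.

4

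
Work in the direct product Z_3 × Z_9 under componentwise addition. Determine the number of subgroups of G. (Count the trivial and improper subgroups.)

10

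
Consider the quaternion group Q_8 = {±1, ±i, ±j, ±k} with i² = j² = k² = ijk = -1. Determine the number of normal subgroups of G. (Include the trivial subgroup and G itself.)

6

G has 6 subgroups. Checking conjugation-invariance by order — order 1: 1/1 normal; order 2: 1/1 normal; order 4: 3/3 normal; order 8: 1/1 normal.
Total normal subgroups: 6.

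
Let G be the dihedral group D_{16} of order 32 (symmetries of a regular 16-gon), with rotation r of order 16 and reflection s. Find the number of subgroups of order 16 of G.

3

|G| = 32 and 16 | 32, so subgroups of order 16 are possible by Lagrange.
The subgroups of order 16 are: {e, r, r^2, r^3, r^4, r^5, r^6, r^7, r^8, r^9, r^10, r^11, r^12, r^13, r^14, r^15}; {e, r^2, r^4, r^6, r^8, r^10, r^12, r^14, s, r^2s, r^4s, r^6s, r^8s, r^10s, r^12s, r^14s}; {e, r^2, r^4, r^6, r^8, r^10, r^12, r^14, rs, r^3s, r^5s, r^7s, r^9s, r^11s, r^13s, r^15s}.
So G has 3 subgroups of order 16.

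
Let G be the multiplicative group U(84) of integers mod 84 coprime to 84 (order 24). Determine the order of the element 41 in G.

Compute successive powers of 41 mod 84: 41, 1; 41^2 ≡ 1 (mod 84).
So |⟨41⟩| = 2.

2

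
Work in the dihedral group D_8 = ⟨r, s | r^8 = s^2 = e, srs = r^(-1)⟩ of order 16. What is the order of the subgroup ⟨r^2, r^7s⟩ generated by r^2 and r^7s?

|⟨r^2⟩| = 4 and |⟨r^7s⟩| = 2, so |H| is a multiple of lcm(4, 2) = 4 and divides |G| = 16.
Closing under the operation: H = {e, r^2, r^4, r^6, rs, r^3s, r^5s, r^7s}, so |H| = 8.

8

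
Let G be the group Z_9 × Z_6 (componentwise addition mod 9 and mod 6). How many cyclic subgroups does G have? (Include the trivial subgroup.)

16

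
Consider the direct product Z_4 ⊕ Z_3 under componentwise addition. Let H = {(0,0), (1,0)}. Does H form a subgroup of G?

(1,0) ∈ H but its inverse (3,0) ∉ H, so H is not a subgroup.

No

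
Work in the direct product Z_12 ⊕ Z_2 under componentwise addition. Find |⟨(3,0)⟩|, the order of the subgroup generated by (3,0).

4

The order of (3,0) in Z_12 × Z_2 is lcm(ord(3) in Z_12, ord(0) in Z_2).
ord(3) = 4 and ord(0) = 1, so |⟨(3,0)⟩| = lcm(4, 1) = 4.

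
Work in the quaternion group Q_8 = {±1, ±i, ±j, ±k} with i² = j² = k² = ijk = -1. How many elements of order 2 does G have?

1

The elements of order 2 are: -1.
That's 1.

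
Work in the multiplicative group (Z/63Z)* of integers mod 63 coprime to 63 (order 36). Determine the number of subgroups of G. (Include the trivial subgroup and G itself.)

|G| = 36, so by Lagrange every subgroup order divides 36. Divisors: 1, 2, 3, 4, 6, 9, 12, 18, 36.
Subgroups by order — order 1: 1; order 2: 3; order 3: 4; order 4: 1; order 6: 12; order 9: 1; order 12: 4; order 18: 3; order 36: 1.
Total: 1 + 3 + 4 + 1 + 12 + 1 + 4 + 3 + 1 = 30.

30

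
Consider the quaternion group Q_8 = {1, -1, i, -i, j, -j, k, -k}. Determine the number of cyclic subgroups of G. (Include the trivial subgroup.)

5

A cyclic subgroup of order d is generated by each of its φ(d) elements of order d, so the cyclic subgroups of order d number (#elements of order d)/φ(d).
Cyclic subgroups by order — order 1: 1; order 2: 1; order 4: 3.
Total: 5.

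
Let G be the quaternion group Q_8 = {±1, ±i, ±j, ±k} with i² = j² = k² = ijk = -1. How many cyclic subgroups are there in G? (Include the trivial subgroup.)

A cyclic subgroup of order d is generated by each of its φ(d) elements of order d, so the cyclic subgroups of order d number (#elements of order d)/φ(d).
Cyclic subgroups by order — order 1: 1; order 2: 1; order 4: 3.
Total: 5.

5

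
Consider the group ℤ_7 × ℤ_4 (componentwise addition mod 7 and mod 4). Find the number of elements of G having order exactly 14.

6

An element (a,b) has order lcm(ord(a), ord(b)); count pairs with lcm equal to 14.
Enumerating gives 6 such elements.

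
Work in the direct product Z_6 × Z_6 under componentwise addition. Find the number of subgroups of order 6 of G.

12

|G| = 36 and 6 | 36, so subgroups of order 6 are possible by Lagrange.
The subgroups of order 6 are: {(0,0), (0,1), (0,2), (0,3), (0,4), (0,5)}; {(0,0), (0,2), (0,4), (3,0), (3,2), (3,4)}; {(0,0), (0,2), (0,4), (3,1), (3,3), (3,5)}; {(0,0), (0,3), (2,0), (2,3), (4,0), (4,3)}; … (12 in all).
So G has 12 subgroups of order 6.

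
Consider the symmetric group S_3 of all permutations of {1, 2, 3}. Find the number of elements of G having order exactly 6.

No element of G has order 6 (even though 6 | 6).

0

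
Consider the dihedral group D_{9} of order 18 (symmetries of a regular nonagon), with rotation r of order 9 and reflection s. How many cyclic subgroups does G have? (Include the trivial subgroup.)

12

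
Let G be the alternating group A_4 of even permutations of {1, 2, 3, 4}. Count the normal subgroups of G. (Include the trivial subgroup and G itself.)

3

G has 10 subgroups. Checking conjugation-invariance by order — order 1: 1/1 normal; order 2: 0/3 normal; order 3: 0/4 normal; order 4: 1/1 normal; order 12: 1/1 normal.
Total normal subgroups: 3.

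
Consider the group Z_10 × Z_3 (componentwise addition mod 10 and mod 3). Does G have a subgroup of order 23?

23 does not divide |G| = 30, so by Lagrange no subgroup of order 23 exists.

No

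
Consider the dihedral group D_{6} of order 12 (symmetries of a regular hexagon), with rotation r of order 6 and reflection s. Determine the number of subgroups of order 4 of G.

3

|G| = 12 and 4 | 12, so subgroups of order 4 are possible by Lagrange.
The subgroups of order 4 are: {e, r^3, r^2s, r^5s}; {e, r^3, s, r^3s}; {e, r^3, rs, r^4s}.
So G has 3 subgroups of order 4.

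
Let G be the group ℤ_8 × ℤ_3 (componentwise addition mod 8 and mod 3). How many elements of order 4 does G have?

An element (a,b) has order lcm(ord(a), ord(b)); count pairs with lcm equal to 4.
Enumerating gives 2 such elements.

2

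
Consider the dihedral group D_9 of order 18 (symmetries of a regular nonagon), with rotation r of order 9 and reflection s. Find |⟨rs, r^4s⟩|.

6

|⟨rs⟩| = 2 and |⟨r^4s⟩| = 2, so |H| is a multiple of lcm(2, 2) = 2 and divides |G| = 18.
Closing under the operation: H = {e, r^3, r^6, rs, r^4s, r^7s}, so |H| = 6.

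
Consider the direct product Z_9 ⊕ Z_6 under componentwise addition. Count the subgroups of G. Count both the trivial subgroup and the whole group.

|G| = 54, so by Lagrange every subgroup order divides 54. Divisors: 1, 2, 3, 6, 9, 18, 27, 54.
Subgroups by order — order 1: 1; order 2: 1; order 3: 4; order 6: 4; order 9: 4; order 18: 4; order 27: 1; order 54: 1.
Total: 1 + 1 + 4 + 4 + 4 + 4 + 1 + 1 = 20.

20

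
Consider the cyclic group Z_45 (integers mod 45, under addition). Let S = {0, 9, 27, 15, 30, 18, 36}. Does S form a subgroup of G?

|S| = 7 does not divide |G| = 45, so by Lagrange S is not a subgroup.

No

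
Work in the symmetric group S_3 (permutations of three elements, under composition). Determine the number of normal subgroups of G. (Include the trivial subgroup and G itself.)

3

G has 6 subgroups. Checking conjugation-invariance by order — order 1: 1/1 normal; order 2: 0/3 normal; order 3: 1/1 normal; order 6: 1/1 normal.
Total normal subgroups: 3.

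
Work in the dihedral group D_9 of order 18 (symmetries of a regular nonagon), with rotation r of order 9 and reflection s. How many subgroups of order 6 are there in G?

3

|G| = 18 and 6 | 18, so subgroups of order 6 are possible by Lagrange.
The subgroups of order 6 are: {e, r^3, r^6, r^2s, r^5s, r^8s}; {e, r^3, r^6, s, r^3s, r^6s}; {e, r^3, r^6, rs, r^4s, r^7s}.
So G has 3 subgroups of order 6.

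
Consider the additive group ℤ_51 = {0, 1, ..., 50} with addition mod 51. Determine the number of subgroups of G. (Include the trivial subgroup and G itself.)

Subgroups of the cyclic group ℤ_51 correspond bijectively to divisors of 51.
Divisors of 51: 1, 3, 17, 51.
So ℤ_51 has 4 subgroups.

4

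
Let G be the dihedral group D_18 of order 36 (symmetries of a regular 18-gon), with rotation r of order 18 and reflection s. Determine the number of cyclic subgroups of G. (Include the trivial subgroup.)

24

Each element a generates a cyclic subgroup ⟨a⟩; distinct elements may generate the same one (a cyclic group of order d has φ(d) generators).
Cyclic subgroups by order — order 1: 1; order 2: 19; order 3: 1; order 6: 1; order 9: 1; order 18: 1.
Total: 24.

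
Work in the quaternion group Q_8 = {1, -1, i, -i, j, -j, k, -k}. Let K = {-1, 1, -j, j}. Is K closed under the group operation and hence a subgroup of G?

Yes

|K| = 4 divides |G| = 8, consistent with Lagrange.
K contains the identity, every element's inverse is in K, and K is closed under ·: it is a subgroup.
In fact K = ⟨j⟩.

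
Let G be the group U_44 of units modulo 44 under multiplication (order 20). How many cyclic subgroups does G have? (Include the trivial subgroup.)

8

A cyclic subgroup of order d is generated by each of its φ(d) elements of order d, so the cyclic subgroups of order d number (#elements of order d)/φ(d).
Cyclic subgroups by order — order 1: 1; order 2: 3; order 5: 1; order 10: 3.
Total: 8.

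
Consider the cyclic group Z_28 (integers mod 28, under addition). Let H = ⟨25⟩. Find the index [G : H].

|⟨25⟩| = 28 and |G| = 28.
By Lagrange, [G : H] = |G|/|H| = 28/28 = 1.

1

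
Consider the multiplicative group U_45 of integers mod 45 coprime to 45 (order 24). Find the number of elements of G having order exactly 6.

The elements of order 6 are: 4, 11, 14, 29, 34, 41.
That's 6.

6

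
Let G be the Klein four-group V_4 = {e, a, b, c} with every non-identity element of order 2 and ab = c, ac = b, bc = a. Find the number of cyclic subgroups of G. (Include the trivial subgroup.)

Each element a generates a cyclic subgroup ⟨a⟩; distinct elements may generate the same one (a cyclic group of order d has φ(d) generators).
Cyclic subgroups by order — order 1: 1; order 2: 3.
Total: 4.

4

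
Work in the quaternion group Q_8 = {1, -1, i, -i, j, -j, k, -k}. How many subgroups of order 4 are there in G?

|G| = 8 and 4 | 8, so subgroups of order 4 are possible by Lagrange.
The subgroups of order 4 are: {1, -1, i, -i}; {1, -1, j, -j}; {1, -1, k, -k}.
So G has 3 subgroups of order 4.

3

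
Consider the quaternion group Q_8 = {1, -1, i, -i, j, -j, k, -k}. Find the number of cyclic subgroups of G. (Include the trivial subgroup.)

Group the elements of G by the cyclic subgroup they generate; each cyclic subgroup of order d accounts for φ(d) elements.
Cyclic subgroups by order — order 1: 1; order 2: 1; order 4: 3.
Total: 5.

5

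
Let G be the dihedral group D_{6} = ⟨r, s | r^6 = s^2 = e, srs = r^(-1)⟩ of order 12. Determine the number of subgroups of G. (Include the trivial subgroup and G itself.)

|G| = 12, so by Lagrange every subgroup order divides 12. Divisors: 1, 2, 3, 4, 6, 12.
Subgroups by order — order 1: 1; order 2: 7; order 3: 1; order 4: 3; order 6: 3; order 12: 1.
Total: 1 + 7 + 1 + 3 + 3 + 1 = 16.

16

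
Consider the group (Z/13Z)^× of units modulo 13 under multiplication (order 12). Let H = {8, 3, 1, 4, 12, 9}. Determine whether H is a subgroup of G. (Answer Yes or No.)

No

4 ∈ H but its inverse 10 ∉ H, so H is not a subgroup.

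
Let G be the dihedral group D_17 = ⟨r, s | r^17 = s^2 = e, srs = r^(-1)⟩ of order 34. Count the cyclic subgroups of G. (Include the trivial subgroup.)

Each element a generates a cyclic subgroup ⟨a⟩; distinct elements may generate the same one (a cyclic group of order d has φ(d) generators).
Cyclic subgroups by order — order 1: 1; order 2: 17; order 17: 1.
Total: 19.

19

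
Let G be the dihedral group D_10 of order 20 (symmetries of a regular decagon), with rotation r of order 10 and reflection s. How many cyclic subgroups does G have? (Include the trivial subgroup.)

Each element a generates a cyclic subgroup ⟨a⟩; distinct elements may generate the same one (a cyclic group of order d has φ(d) generators).
Cyclic subgroups by order — order 1: 1; order 2: 11; order 5: 1; order 10: 1.
Total: 14.

14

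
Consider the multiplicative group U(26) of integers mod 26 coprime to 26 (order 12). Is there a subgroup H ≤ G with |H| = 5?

5 does not divide |G| = 12, so by Lagrange no subgroup of order 5 exists.

No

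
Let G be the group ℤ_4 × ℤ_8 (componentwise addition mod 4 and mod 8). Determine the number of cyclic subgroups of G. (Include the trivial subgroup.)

14

Each element a generates a cyclic subgroup ⟨a⟩; distinct elements may generate the same one (a cyclic group of order d has φ(d) generators).
Cyclic subgroups by order — order 1: 1; order 2: 3; order 4: 6; order 8: 4.
Total: 14.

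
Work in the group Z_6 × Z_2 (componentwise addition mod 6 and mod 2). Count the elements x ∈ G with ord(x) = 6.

An element (a,b) has order lcm(ord(a), ord(b)); count pairs with lcm equal to 6.
Enumerating gives 6 such elements.

6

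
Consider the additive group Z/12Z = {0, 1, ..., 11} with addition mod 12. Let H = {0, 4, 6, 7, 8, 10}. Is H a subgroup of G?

No

7 ∈ H but its inverse 5 ∉ H, so H is not a subgroup.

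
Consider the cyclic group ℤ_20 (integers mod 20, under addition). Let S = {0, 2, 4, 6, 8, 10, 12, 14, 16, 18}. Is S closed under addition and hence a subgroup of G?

Yes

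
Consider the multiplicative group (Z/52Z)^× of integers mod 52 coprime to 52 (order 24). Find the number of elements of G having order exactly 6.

6

The elements of order 6 are: 3, 17, 23, 35, 43, 49.
That's 6.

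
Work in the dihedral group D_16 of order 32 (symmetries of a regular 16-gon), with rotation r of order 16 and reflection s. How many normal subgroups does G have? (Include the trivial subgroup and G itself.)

8

G has 36 subgroups. Checking conjugation-invariance by order — order 1: 1/1 normal; order 2: 1/17 normal; order 4: 1/9 normal; order 8: 1/5 normal; order 16: 3/3 normal; order 32: 1/1 normal.
Total normal subgroups: 8.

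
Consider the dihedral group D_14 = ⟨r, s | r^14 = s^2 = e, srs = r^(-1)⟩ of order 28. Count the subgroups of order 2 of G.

|G| = 28 and 2 | 28, so subgroups of order 2 are possible by Lagrange.
The subgroups of order 2 are: {e, r^10s}; {e, r^11s}; {e, r^12s}; {e, r^13s}; … (15 in all).
So G has 15 subgroups of order 2.

15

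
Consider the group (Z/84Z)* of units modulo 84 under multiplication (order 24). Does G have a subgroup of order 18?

No

18 does not divide |G| = 24, so by Lagrange no subgroup of order 18 exists.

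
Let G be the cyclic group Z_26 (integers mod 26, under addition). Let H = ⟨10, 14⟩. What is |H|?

13

|⟨10⟩| = 13 and |⟨14⟩| = 13, so |H| is a multiple of lcm(13, 13) = 13 and divides |G| = 26.
Closing under the operation: H = {0, 2, 4, 6, 8, 10, 12, 14, 16, 18, 20, 22, 24}, so |H| = 13.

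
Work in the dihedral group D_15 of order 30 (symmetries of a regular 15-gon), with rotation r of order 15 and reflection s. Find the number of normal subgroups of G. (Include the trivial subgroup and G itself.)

5

G has 28 subgroups. Checking conjugation-invariance by order — order 1: 1/1 normal; order 2: 0/15 normal; order 3: 1/1 normal; order 5: 1/1 normal; order 6: 0/5 normal; order 10: 0/3 normal; order 15: 1/1 normal; order 30: 1/1 normal.
Total normal subgroups: 5.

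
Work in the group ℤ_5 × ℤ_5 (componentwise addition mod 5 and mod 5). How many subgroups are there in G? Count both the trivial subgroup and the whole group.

|G| = 25, so by Lagrange every subgroup order divides 25. Divisors: 1, 5, 25.
Subgroups by order — order 1: 1; order 5: 6; order 25: 1.
Total: 1 + 6 + 1 = 8.

8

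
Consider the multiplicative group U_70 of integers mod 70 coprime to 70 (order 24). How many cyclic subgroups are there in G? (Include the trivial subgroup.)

12

Each element a generates a cyclic subgroup ⟨a⟩; distinct elements may generate the same one (a cyclic group of order d has φ(d) generators).
Cyclic subgroups by order — order 1: 1; order 2: 3; order 3: 1; order 4: 2; order 6: 3; order 12: 2.
Total: 12.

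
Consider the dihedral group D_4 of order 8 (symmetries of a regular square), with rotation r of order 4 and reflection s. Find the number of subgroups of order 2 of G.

|G| = 8 and 2 | 8, so subgroups of order 2 are possible by Lagrange.
The subgroups of order 2 are: {e, r^2}; {e, r^2s}; {e, r^3s}; {e, rs}; … (5 in all).
So G has 5 subgroups of order 2.

5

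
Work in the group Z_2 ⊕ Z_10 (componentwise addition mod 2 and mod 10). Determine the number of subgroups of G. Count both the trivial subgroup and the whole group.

|G| = 20, so by Lagrange every subgroup order divides 20. Divisors: 1, 2, 4, 5, 10, 20.
Subgroups by order — order 1: 1; order 2: 3; order 4: 1; order 5: 1; order 10: 3; order 20: 1.
Total: 1 + 3 + 1 + 1 + 3 + 1 = 10.

10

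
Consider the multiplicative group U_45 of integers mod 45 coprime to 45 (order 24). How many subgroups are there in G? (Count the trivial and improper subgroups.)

16

|G| = 24, so by Lagrange every subgroup order divides 24. Divisors: 1, 2, 3, 4, 6, 8, 12, 24.
Subgroups by order — order 1: 1; order 2: 3; order 3: 1; order 4: 3; order 6: 3; order 8: 1; order 12: 3; order 24: 1.
Total: 1 + 3 + 1 + 3 + 3 + 1 + 3 + 1 = 16.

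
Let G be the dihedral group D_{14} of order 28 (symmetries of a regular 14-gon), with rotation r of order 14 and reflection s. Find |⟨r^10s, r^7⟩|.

|⟨r^10s⟩| = 2 and |⟨r^7⟩| = 2, so |H| is a multiple of lcm(2, 2) = 2 and divides |G| = 28.
Closing under the operation: H = {e, r^7, r^3s, r^10s}, so |H| = 4.

4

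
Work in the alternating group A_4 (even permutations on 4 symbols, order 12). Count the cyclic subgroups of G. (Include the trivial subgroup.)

A cyclic subgroup of order d is generated by each of its φ(d) elements of order d, so the cyclic subgroups of order d number (#elements of order d)/φ(d).
Cyclic subgroups by order — order 1: 1; order 2: 3; order 3: 4.
Total: 8.

8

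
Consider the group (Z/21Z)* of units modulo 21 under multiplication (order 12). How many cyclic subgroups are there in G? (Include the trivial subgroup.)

8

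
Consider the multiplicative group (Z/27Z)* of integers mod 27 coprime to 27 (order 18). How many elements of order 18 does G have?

6

The elements of order 18 are: 2, 5, 11, 14, 20, 23.
That's 6.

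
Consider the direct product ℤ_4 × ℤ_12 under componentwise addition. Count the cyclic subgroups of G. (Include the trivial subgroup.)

A cyclic subgroup of order d is generated by each of its φ(d) elements of order d, so the cyclic subgroups of order d number (#elements of order d)/φ(d).
Cyclic subgroups by order — order 1: 1; order 2: 3; order 3: 1; order 4: 6; order 6: 3; order 12: 6.
Total: 20.

20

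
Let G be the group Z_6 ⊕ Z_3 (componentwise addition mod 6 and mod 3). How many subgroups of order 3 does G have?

4

|G| = 18 and 3 | 18, so subgroups of order 3 are possible by Lagrange.
The subgroups of order 3 are: {(0,0), (0,1), (0,2)}; {(0,0), (2,0), (4,0)}; {(0,0), (2,1), (4,2)}; {(0,0), (2,2), (4,1)}.
So G has 4 subgroups of order 3.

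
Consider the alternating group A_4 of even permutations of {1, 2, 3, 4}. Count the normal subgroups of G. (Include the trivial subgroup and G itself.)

3

G has 10 subgroups. Checking conjugation-invariance by order — order 1: 1/1 normal; order 2: 0/3 normal; order 3: 0/4 normal; order 4: 1/1 normal; order 12: 1/1 normal.
Total normal subgroups: 3.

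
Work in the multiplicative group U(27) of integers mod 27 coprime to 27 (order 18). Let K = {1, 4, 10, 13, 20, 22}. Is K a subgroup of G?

4 ∈ K but its inverse 7 ∉ K, so K is not a subgroup.

No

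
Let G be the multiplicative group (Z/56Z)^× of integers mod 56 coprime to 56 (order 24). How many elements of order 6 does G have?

Enumerating element orders in G gives 14 elements of order 6.

14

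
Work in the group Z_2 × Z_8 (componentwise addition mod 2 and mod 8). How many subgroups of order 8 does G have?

|G| = 16 and 8 | 16, so subgroups of order 8 are possible by Lagrange.
The subgroups of order 8 are: {(0,0), (0,1), (0,2), (0,3), (0,4), (0,5), (0,6), (0,7)}; {(0,0), (0,2), (0,4), (0,6), (1,0), (1,2), (1,4), (1,6)}; {(0,0), (0,2), (0,4), (0,6), (1,1), (1,3), (1,5), (1,7)}.
So G has 3 subgroups of order 8.

3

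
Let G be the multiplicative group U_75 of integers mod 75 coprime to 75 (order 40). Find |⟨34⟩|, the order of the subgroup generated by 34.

Compute successive powers of 34 mod 75: 34, 31, 4, 61, 49, 16, 19, 46, …; 34^10 ≡ 1 (mod 75).
So |⟨34⟩| = 10.

10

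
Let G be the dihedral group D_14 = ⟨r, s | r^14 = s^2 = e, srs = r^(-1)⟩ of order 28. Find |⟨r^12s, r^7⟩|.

4

|⟨r^12s⟩| = 2 and |⟨r^7⟩| = 2, so |H| is a multiple of lcm(2, 2) = 2 and divides |G| = 28.
Closing under the operation: H = {e, r^7, r^5s, r^12s}, so |H| = 4.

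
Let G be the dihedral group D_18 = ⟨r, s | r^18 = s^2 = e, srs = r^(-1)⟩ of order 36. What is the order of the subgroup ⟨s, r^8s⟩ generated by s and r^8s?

|⟨s⟩| = 2 and |⟨r^8s⟩| = 2, so |H| is a multiple of lcm(2, 2) = 2 and divides |G| = 36.
Closing under the operation: H = {e, r^2, r^4, r^6, r^8, r^10, r^12, r^14, r^16, s, r^2s, r^4s, r^6s, r^8s, r^10s, r^12s, r^14s, r^16s}, so |H| = 18.

18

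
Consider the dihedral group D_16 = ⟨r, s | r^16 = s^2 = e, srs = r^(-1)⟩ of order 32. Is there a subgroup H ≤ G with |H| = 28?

28 does not divide |G| = 32, so by Lagrange no subgroup of order 28 exists.

No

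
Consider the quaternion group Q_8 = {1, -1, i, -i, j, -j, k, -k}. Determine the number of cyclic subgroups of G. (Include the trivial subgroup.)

Group the elements of G by the cyclic subgroup they generate; each cyclic subgroup of order d accounts for φ(d) elements.
Cyclic subgroups by order — order 1: 1; order 2: 1; order 4: 3.
Total: 5.

5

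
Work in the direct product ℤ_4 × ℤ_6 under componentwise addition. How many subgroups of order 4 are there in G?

|G| = 24 and 4 | 24, so subgroups of order 4 are possible by Lagrange.
The subgroups of order 4 are: {(0,0), (0,3), (2,0), (2,3)}; {(0,0), (1,0), (2,0), (3,0)}; {(0,0), (1,3), (2,0), (3,3)}.
So G has 3 subgroups of order 4.

3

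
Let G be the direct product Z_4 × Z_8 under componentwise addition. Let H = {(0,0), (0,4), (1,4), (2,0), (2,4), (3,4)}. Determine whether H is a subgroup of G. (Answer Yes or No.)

|H| = 6 does not divide |G| = 32, so by Lagrange H is not a subgroup.

No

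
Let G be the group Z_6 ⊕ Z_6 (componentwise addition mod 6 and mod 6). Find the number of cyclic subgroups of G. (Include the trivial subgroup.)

20

Group the elements of G by the cyclic subgroup they generate; each cyclic subgroup of order d accounts for φ(d) elements.
Cyclic subgroups by order — order 1: 1; order 2: 3; order 3: 4; order 6: 12.
Total: 20.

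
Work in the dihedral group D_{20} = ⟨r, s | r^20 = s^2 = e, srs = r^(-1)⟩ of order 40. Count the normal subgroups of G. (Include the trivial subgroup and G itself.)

G has 48 subgroups. Checking conjugation-invariance by order — order 1: 1/1 normal; order 2: 1/21 normal; order 4: 1/11 normal; order 5: 1/1 normal; order 8: 0/5 normal; order 10: 1/5 normal; order 20: 3/3 normal; order 40: 1/1 normal.
Total normal subgroups: 9.

9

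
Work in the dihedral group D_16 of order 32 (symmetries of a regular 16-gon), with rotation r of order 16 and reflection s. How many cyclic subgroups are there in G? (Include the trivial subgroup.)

21

Each element a generates a cyclic subgroup ⟨a⟩; distinct elements may generate the same one (a cyclic group of order d has φ(d) generators).
Cyclic subgroups by order — order 1: 1; order 2: 17; order 4: 1; order 8: 1; order 16: 1.
Total: 21.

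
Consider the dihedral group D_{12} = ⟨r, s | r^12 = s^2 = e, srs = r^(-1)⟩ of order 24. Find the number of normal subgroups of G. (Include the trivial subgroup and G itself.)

G has 34 subgroups. Checking conjugation-invariance by order — order 1: 1/1 normal; order 2: 1/13 normal; order 3: 1/1 normal; order 4: 1/7 normal; order 6: 1/5 normal; order 8: 0/3 normal; order 12: 3/3 normal; order 24: 1/1 normal.
Total normal subgroups: 9.

9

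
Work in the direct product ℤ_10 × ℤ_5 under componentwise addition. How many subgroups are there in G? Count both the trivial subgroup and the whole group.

|G| = 50, so by Lagrange every subgroup order divides 50. Divisors: 1, 2, 5, 10, 25, 50.
Subgroups by order — order 1: 1; order 2: 1; order 5: 6; order 10: 6; order 25: 1; order 50: 1.
Total: 1 + 1 + 6 + 6 + 1 + 1 = 16.

16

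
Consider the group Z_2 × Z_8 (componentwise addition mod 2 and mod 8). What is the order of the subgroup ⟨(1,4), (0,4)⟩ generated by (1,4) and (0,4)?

|⟨(1,4)⟩| = 2 and |⟨(0,4)⟩| = 2, so |H| is a multiple of lcm(2, 2) = 2 and divides |G| = 16.
Closing under the operation: H = {(0,0), (0,4), (1,0), (1,4)}, so |H| = 4.

4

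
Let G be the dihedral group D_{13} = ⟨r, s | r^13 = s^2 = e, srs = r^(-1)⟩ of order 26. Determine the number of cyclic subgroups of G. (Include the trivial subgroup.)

15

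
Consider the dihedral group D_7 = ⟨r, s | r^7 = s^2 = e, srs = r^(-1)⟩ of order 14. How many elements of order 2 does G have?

The elements of order 2 are: s, rs, r^2s, r^3s, r^4s, r^5s, r^6s.
That's 7.

7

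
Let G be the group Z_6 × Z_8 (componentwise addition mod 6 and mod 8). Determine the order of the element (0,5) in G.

The order of (0,5) in Z_6 × Z_8 is lcm(ord(0) in Z_6, ord(5) in Z_8).
ord(0) = 1 and ord(5) = 8, so |⟨(0,5)⟩| = lcm(1, 8) = 8.

8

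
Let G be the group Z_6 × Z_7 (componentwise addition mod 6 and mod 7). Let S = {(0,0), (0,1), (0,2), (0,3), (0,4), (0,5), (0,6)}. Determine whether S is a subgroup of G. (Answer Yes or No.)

|S| = 7 divides |G| = 42, consistent with Lagrange.
S contains the identity, every element's inverse is in S, and S is closed under +: it is a subgroup.
In fact S = ⟨(0,1)⟩.

Yes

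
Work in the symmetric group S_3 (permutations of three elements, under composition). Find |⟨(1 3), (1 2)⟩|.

|⟨(1 3)⟩| = 2 and |⟨(1 2)⟩| = 2, so |H| is a multiple of lcm(2, 2) = 2 and divides |G| = 6.
Closing {(1 3), (1 2)} under the group operation gives all of G, so |H| = 6.

6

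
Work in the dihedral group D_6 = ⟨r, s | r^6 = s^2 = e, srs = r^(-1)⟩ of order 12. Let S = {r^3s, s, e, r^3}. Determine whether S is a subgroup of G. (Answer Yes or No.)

Yes

|S| = 4 divides |G| = 12, consistent with Lagrange.
S contains the identity, every element's inverse is in S, and S is closed under ·: it is a subgroup.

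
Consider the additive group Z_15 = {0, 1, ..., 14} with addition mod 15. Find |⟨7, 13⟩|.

|⟨7⟩| = 15 and |⟨13⟩| = 15, so |H| is a multiple of lcm(15, 15) = 15 and divides |G| = 15.
Closing {7, 13} under the group operation gives all of G, so |H| = 15.

15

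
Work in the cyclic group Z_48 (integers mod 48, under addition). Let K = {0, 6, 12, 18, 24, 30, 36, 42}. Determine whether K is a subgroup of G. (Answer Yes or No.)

Yes

|K| = 8 divides |G| = 48, consistent with Lagrange.
K contains the identity, every element's inverse is in K, and K is closed under +: it is a subgroup.
In fact K = ⟨6⟩.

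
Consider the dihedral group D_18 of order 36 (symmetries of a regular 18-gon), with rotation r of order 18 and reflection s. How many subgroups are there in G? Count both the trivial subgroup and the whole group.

|G| = 36, so by Lagrange every subgroup order divides 36. Divisors: 1, 2, 3, 4, 6, 9, 12, 18, 36.
Subgroups by order — order 1: 1; order 2: 19; order 3: 1; order 4: 9; order 6: 7; order 9: 1; order 12: 3; order 18: 3; order 36: 1.
Total: 1 + 19 + 1 + 9 + 7 + 1 + 3 + 3 + 1 = 45.

45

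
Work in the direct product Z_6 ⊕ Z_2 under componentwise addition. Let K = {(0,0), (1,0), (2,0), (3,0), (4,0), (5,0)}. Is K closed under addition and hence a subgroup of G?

Yes

|K| = 6 divides |G| = 12, consistent with Lagrange.
K contains the identity, every element's inverse is in K, and K is closed under +: it is a subgroup.
In fact K = ⟨(5,0)⟩.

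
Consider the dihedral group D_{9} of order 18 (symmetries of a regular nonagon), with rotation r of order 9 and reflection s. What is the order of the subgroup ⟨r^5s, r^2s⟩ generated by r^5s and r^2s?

6

|⟨r^5s⟩| = 2 and |⟨r^2s⟩| = 2, so |H| is a multiple of lcm(2, 2) = 2 and divides |G| = 18.
Closing under the operation: H = {e, r^3, r^6, r^2s, r^5s, r^8s}, so |H| = 6.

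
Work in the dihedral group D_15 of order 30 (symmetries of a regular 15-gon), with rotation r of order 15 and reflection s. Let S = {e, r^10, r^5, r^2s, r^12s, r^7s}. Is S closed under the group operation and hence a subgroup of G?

Yes

|S| = 6 divides |G| = 30, consistent with Lagrange.
S contains the identity, every element's inverse is in S, and S is closed under ·: it is a subgroup.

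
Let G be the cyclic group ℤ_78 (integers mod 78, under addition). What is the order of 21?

26

In ℤ_78, the order of an element a is n/gcd(a, n).
gcd(21, 78) = 3, so |⟨21⟩| = 78/3 = 26.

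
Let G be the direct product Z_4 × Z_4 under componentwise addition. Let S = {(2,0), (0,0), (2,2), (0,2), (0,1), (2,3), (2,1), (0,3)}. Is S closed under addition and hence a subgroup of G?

|S| = 8 divides |G| = 16, consistent with Lagrange.
S contains the identity, every element's inverse is in S, and S is closed under +: it is a subgroup.

Yes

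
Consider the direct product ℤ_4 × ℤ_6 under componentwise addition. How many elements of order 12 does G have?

An element (a,b) has order lcm(ord(a), ord(b)); count pairs with lcm equal to 12.
Enumerating gives 8 such elements.

8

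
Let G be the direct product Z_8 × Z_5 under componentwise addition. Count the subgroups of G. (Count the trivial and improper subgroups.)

8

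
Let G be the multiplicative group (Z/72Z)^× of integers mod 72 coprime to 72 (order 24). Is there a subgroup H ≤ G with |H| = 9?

No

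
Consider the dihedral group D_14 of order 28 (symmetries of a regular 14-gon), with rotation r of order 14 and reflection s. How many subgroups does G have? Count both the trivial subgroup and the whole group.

|G| = 28, so by Lagrange every subgroup order divides 28. Divisors: 1, 2, 4, 7, 14, 28.
Subgroups by order — order 1: 1; order 2: 15; order 4: 7; order 7: 1; order 14: 3; order 28: 1.
Total: 1 + 15 + 7 + 1 + 3 + 1 = 28.

28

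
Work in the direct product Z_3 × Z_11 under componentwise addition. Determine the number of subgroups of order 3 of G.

1

|G| = 33 and 3 | 33, so subgroups of order 3 are possible by Lagrange.
The subgroups of order 3 are: {(0,0), (1,0), (2,0)}.
So G has 1 subgroup of order 3.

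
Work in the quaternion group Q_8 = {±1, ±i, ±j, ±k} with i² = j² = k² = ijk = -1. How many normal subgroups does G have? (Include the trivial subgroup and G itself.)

6

G has 6 subgroups. Checking conjugation-invariance by order — order 1: 1/1 normal; order 2: 1/1 normal; order 4: 3/3 normal; order 8: 1/1 normal.
Total normal subgroups: 6.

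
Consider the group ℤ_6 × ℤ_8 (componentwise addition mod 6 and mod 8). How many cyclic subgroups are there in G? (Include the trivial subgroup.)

Group the elements of G by the cyclic subgroup they generate; each cyclic subgroup of order d accounts for φ(d) elements.
Cyclic subgroups by order — order 1: 1; order 2: 3; order 3: 1; order 4: 2; order 6: 3; order 8: 2; order 12: 2; order 24: 2.
Total: 16.

16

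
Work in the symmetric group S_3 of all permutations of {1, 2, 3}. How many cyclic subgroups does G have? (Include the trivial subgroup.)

5

Group the elements of G by the cyclic subgroup they generate; each cyclic subgroup of order d accounts for φ(d) elements.
Cyclic subgroups by order — order 1: 1; order 2: 3; order 3: 1.
Total: 5.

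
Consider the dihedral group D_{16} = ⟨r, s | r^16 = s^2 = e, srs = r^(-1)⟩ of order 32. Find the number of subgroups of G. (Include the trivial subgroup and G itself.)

|G| = 32, so by Lagrange every subgroup order divides 32. Divisors: 1, 2, 4, 8, 16, 32.
Subgroups by order — order 1: 1; order 2: 17; order 4: 9; order 8: 5; order 16: 3; order 32: 1.
Total: 1 + 17 + 9 + 5 + 3 + 1 = 36.

36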